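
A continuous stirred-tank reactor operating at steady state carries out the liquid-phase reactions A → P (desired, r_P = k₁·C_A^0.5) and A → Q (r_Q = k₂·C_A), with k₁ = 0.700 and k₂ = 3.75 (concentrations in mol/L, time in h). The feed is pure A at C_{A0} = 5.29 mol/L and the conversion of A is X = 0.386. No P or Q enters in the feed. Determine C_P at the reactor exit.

0.192 mol/L

Exit C_A = C_{A0}(1−X) = 5.29×0.614 = 3.248 mol/L.
A CSTR operates uniformly at the exit composition, giving r_P = 1.262 and r_Q = 12.18 (each k·C_A^n at C_A = 3.248).
Fraction of consumed A going to P: r_P/(r_P+r_Q) = 0.09385.
C_P = 0.09385·C_{A0}·X = 0.09385×5.29×0.386 = 0.192 mol/L.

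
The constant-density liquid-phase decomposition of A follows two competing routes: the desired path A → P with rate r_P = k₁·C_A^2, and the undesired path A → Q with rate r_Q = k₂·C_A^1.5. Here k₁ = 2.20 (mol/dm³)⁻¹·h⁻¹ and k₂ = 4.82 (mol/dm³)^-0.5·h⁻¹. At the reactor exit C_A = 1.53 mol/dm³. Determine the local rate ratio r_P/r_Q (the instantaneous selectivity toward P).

0.565

S_{P/Q} = r_P/r_Q = (k₁·C_A^2)/(k₂·C_A^1.5) = (k₁/k₂)·C_A^0.5.
= (2.20×1.530^2) / (4.82×1.530^1.5) = 5.150/9.122 = 0.565.
Since the desired path is higher order in A, keeping C_A high (PFR or concentrated feed) favours P.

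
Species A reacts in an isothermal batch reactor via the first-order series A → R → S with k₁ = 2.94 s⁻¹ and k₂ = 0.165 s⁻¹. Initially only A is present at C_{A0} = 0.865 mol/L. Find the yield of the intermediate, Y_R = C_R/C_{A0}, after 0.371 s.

The intermediate concentration in a first-order A→B→C sequence is C_R = k₁C_{A0}(e^(−k₁t) − e^(−k₂t))/(k₂−k₁).
e^(−k₁t) = e^(−2.94×0.371) = e^(−1.091) = 0.3360; e^(−k₂t) = e^(−0.06122) = 0.9406.
C_R = 2.94×0.865/(0.165−2.94) × (0.3360−0.9406) = (-0.9164)×(-0.6047) = 0.5541 mol/L.
Y_R = C_R/C_{A0} = 0.5541/0.865 = 0.641.

0.641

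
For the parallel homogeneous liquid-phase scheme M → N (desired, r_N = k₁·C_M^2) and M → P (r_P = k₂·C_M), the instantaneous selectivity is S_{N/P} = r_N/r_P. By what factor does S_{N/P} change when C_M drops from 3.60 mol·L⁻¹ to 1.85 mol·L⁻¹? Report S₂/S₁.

0.514

S_{N/P} = (k₁/k₂)·C_M, so S₂/S₁ = (C_{M,2}/C_{M,1}).
= 1.85/3.60 = 0.514.
Selectivity toward N falls as C_M falls — high-concentration operation is favoured.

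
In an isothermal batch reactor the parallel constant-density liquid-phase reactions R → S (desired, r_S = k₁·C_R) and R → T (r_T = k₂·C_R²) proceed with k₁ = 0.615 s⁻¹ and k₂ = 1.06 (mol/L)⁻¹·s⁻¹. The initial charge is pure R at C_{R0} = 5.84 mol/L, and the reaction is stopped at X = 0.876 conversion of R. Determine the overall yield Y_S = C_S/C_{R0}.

C_R = C_{R0}(1−X) = 0.7242 mol/L.
Along a PFR/batch, dC_S/dC_R = −r_S/(r_S+r_T) = −k₁/(k₁+k₂·C_R).
Integrating from C_{R0} to C_R: C_S = (0.615/1.06)·ln[(0.615+1.06·5.84)/(0.615+1.06·0.724)] = 0.5802·ln(6.805/1.383) = 0.9247 mol/L.
Y_S = C_S/C_{R0} = 0.9247/5.84 = 0.158.

0.158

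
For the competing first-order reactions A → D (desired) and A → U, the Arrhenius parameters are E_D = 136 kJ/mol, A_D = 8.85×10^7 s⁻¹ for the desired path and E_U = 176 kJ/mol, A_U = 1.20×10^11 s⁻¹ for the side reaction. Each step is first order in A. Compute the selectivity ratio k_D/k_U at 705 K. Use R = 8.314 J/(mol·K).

0.678

k_D/k_U = (A_D/A_U)·exp[−(E_D−E_U)/(RT)] = (A_D/A_U)·exp[(E_U−E_D)/(RT)].
(E_U−E_D)/(RT) = (176−136)×10³/(8.314×705) = 40000/5861 = 6.824.
k_D/k_U = (8.85×10^7/1.20×10^11)·exp(6.824) = 7.375×10^-4 × 920.0 = 0.678.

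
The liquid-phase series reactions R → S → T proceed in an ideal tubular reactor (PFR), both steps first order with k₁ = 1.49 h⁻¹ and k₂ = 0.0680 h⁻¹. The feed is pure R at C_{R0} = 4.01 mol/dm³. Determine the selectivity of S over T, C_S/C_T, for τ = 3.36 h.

Solving the coupled first-order balances gives C_S(τ) = [k₁/(k₂−k₁)]·C_{R0}·(e^(−k₁τ) − e^(−k₂τ)).
e^(−k₁τ) = e^(−1.49×3.36) = e^(−5.006) = 0.006695; e^(−k₂τ) = e^(−0.2285) = 0.7957.
C_S = 1.49×4.01/(0.0680−1.49) × (0.006695−0.7957) = (-4.202)×(-0.7890) = 3.315 mol/dm³.
C_R = C_{R0}e^(−k₁τ) = 0.02685 mol/dm³, so C_T = C_{R0}−C_R−C_S = 0.6678 mol/dm³; C_S/C_T = 4.96.

4.96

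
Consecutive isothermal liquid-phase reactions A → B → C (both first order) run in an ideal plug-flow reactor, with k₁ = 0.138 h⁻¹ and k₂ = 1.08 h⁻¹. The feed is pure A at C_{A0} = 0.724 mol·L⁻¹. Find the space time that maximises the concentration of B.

2.18 h

The intermediate peaks when r₁ = r₂, i.e. k₁e^(−k₁τ) = k₂e^(−k₂τ), giving τ_opt = ln(k₂/k₁)/(k₂−k₁).
= ln(1.08/0.138)/(1.08−0.138) = ln(7.826)/0.9420 = 2.057/0.9420 = 2.18 h.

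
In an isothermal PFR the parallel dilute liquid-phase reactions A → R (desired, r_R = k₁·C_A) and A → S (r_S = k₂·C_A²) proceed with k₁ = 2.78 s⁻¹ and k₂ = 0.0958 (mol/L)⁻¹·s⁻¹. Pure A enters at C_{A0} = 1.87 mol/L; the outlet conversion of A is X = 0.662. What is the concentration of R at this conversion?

1.19 mol/L

C_A = C_{A0}(1−X) = 0.6321 mol/L.
Along a PFR/batch, dC_R/dC_A = −r_R/(r_R+r_S) = −k₁/(k₁+k₂·C_A).
Integrating from C_{A0} to C_A: C_R = (2.78/0.0958)·ln[(2.78+0.0958·1.87)/(2.78+0.0958·0.632)] = 29.02·ln(2.959/2.841) = 1.187 mol/L.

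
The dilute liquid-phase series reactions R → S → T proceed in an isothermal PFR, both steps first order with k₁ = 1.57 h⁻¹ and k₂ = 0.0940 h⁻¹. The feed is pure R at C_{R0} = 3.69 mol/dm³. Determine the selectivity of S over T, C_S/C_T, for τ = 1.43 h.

10.6

The intermediate concentration in a first-order A→B→C sequence is C_S = k₁C_{R0}(e^(−k₁τ) − e^(−k₂τ))/(k₂−k₁).
e^(−k₁τ) = e^(−1.57×1.43) = e^(−2.245) = 0.1059; e^(−k₂τ) = e^(−0.1344) = 0.8742.
C_S = 1.57×3.69/(0.0940−1.57) × (0.1059−0.8742) = (-3.925)×(-0.7683) = 3.016 mol/dm³.
C_R = C_{R0}e^(−k₁τ) = 0.3908 mol/dm³, so C_T = C_{R0}−C_R−C_S = 0.2836 mol/dm³; C_S/C_T = 10.6.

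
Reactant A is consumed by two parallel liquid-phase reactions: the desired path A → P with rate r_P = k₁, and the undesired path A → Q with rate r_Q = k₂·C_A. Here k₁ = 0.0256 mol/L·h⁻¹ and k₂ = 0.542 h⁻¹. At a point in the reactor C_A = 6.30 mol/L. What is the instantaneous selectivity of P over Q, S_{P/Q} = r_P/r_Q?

0.00750

S_{P/Q} = r_P/r_Q = (k₁)/(k₂·C_A) = (k₁/k₂)·C_A⁻¹.
= (0.0256) / (0.542×6.300) = 0.02560/3.415 = 0.00750.
The undesired path is higher order in A, so low C_A (CSTR or dilute feed) favours P.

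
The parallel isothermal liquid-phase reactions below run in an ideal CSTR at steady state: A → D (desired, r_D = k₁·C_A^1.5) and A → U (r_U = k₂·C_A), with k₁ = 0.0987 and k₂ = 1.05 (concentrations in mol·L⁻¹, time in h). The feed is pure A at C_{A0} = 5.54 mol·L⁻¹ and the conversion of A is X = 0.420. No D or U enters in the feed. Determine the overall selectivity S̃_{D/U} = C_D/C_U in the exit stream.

0.168

Exit C_A = C_{A0}(1−X) = 5.54×0.580 = 3.213 mol·L⁻¹.
Rates in a CSTR are evaluated at the outlet concentration: r_D = 0.0987×3.213^1.5 = 0.5685, r_U = 1.05×3.213 = 3.374.
Overall selectivity = C_D/C_U = r_Dτ/(r_Uτ) = r_D/r_U = 0.168.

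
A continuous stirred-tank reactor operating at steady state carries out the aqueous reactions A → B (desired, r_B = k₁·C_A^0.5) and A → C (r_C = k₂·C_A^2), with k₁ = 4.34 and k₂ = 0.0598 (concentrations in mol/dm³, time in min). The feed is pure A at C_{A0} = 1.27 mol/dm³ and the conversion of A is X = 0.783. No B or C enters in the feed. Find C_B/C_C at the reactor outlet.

502

Exit C_A = C_{A0}(1−X) = 1.27×0.217 = 0.2756 mol/dm³.
In a CSTR the entire volume is at exit conditions, so r_B = 4.34×0.2756^0.5 = 2.278 and r_C = 0.0598×0.2756^2 = 0.004542.
Overall selectivity = C_B/C_C = r_Bτ/(r_Cτ) = r_B/r_C = 502.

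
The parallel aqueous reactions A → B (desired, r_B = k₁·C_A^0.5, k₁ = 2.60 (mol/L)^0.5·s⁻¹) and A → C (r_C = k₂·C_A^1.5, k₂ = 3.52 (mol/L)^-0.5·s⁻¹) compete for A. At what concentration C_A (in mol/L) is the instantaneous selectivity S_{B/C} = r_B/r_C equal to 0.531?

S_{B/C} = (k₁/k₂)·C_A⁻¹ ⇒ C_A = (S·k₂/k₁)^(-1).
= (0.531×3.52/2.60)^(-1) = (0.7189)^(-1) = 1.39 mol/L.

1.39 mol/L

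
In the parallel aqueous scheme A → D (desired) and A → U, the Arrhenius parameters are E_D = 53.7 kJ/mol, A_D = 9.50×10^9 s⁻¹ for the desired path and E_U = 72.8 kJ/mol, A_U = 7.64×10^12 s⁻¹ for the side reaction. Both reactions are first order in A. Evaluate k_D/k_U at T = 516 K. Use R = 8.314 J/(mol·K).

0.107

With equal orders, S_{D/U} = k_D/k_U = (A_D/A_U)·exp[(E_U−E_D)/(RT)].
(E_U−E_D)/(RT) = (72.8−53.7)×10³/(8.314×516) = 19100/4290 = 4.452.
k_D/k_U = (9.50×10^9/7.64×10^12)·exp(4.452) = 0.001243 × 85.81 = 0.107.
Since E_D < E_U, lowering the temperature improves selectivity toward D.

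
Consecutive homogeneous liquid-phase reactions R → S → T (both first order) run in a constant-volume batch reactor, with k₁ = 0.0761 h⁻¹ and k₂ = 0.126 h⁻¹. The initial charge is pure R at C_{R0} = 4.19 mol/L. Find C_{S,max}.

1.17 mol/L

Evaluating C_S at t_opt = ln(k₂/k₁)/(k₂−k₁) gives C_{S,max}/C_{R0} = (k₁/k₂)^[k₂/(k₂−k₁)].
= (0.0761/0.126)^(0.126/(0.126−0.0761)) = (0.6040)^(2.525) = 0.2799.
C_{S,max} = 0.2799×4.19 = 1.17 mol/L.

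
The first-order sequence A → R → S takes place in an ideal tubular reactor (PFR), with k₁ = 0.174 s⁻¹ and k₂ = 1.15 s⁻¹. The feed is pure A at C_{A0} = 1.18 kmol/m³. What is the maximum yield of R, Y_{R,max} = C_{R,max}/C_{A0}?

Evaluating C_R at τ_opt = ln(k₂/k₁)/(k₂−k₁) gives C_{R,max}/C_{A0} = (k₁/k₂)^[k₂/(k₂−k₁)].
= (0.174/1.15)^(1.15/(1.15−0.174)) = (0.1513)^(1.178) = 0.1081.

0.108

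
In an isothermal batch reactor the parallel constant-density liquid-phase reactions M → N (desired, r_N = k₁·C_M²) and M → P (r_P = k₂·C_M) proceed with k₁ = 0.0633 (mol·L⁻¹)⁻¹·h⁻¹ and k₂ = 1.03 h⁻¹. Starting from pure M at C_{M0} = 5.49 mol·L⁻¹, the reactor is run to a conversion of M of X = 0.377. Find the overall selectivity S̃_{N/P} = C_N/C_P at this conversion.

0.273

C_M = C_{M0}(1−X) = 3.420 mol·L⁻¹.
Along a PFR/batch, dC_P/dC_M = −r_P/(r_N+r_P) = −k₂/(k₂+k₁·C_M).
Integrating from C_{M0} to C_M: C_P = (1.03/0.0633)·ln[(1.03+0.0633·5.49)/(1.03+0.0633·3.42)] = 16.27·ln(1.378/1.247) = 1.626 mol·L⁻¹.
Then C_N = (C_{M0}−C_M) − C_P = 2.070 − 1.626 = 0.4435 mol·L⁻¹.
S̃_{N/P} = C_N/C_P = 0.4435/1.626 = 0.273.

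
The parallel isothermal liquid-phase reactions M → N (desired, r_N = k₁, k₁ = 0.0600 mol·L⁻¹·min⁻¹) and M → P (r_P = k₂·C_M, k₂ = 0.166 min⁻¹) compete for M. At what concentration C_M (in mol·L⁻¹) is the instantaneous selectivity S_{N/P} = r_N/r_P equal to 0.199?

S_{N/P} = (k₁/k₂)·C_M⁻¹ ⇒ C_M = (S·k₂/k₁)^(-1).
= (0.199×0.166/0.0600)^(-1) = (0.5506)^(-1) = 1.82 mol·L⁻¹.

1.82 mol·L⁻¹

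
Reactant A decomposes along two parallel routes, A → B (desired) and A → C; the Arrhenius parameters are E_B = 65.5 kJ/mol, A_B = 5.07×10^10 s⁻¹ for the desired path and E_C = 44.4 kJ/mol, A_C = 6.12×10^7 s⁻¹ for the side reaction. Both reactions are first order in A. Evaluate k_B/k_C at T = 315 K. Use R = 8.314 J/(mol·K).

Since both paths have the same order in A, the concentration cancels and S_{B/C} = k_B/k_C = (A_B/A_C)·exp[(E_C−E_B)/(RT)].
(E_C−E_B)/(RT) = (44.4−65.5)×10³/(8.314×315) = -21100/2619 = -8.057.
k_B/k_C = (5.07×10^10/6.12×10^7)·exp(-8.057) = 828.4 × 3.169×10^-4 = 0.263.

0.263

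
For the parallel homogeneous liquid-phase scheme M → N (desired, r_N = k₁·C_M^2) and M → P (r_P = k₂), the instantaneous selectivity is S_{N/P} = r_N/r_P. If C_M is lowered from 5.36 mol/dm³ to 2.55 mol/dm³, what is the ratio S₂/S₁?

S_{N/P} = (k₁/k₂)·C_M^2, so S₂/S₁ = (C_{M,2}/C_{M,1})^2.
= (2.55/5.36)^2 = (0.4757)^2 = 0.226.

0.226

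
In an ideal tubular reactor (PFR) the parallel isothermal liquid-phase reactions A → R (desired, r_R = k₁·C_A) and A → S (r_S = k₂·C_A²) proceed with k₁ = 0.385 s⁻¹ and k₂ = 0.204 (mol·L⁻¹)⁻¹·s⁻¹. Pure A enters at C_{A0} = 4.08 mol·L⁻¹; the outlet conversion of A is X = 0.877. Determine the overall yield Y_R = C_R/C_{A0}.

C_A = C_{A0}(1−X) = 0.5018 mol·L⁻¹.
Along a PFR/batch, dC_R/dC_A = −r_R/(r_R+r_S) = −k₁/(k₁+k₂·C_A).
Integrating from C_{A0} to C_A: C_R = (0.385/0.204)·ln[(0.385+0.204·4.08)/(0.385+0.204·0.502)] = 1.887·ln(1.217/0.4874) = 1.728 mol·L⁻¹.
Y_R = C_R/C_{A0} = 1.728/4.08 = 0.423.

0.423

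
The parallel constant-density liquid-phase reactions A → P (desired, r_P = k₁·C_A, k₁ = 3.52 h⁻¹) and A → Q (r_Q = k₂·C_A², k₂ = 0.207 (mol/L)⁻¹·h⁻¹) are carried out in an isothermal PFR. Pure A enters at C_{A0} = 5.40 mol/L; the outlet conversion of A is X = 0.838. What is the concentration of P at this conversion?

3.84 mol/L

C_A = C_{A0}(1−X) = 0.8748 mol/L.
Along a PFR/batch, dC_P/dC_A = −r_P/(r_P+r_Q) = −k₁/(k₁+k₂·C_A).
Integrating from C_{A0} to C_A: C_P = (3.52/0.207)·ln[(3.52+0.207·5.40)/(3.52+0.207·0.875)] = 17.00·ln(4.638/3.701) = 3.837 mol/L.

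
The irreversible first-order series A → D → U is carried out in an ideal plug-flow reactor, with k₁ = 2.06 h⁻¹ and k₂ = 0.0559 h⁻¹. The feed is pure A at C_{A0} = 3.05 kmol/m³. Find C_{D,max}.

Evaluating C_D at τ_opt = ln(k₂/k₁)/(k₂−k₁) gives C_{D,max}/C_{A0} = (k₁/k₂)^[k₂/(k₂−k₁)].
= (2.06/0.0559)^(0.0559/(0.0559−2.06)) = (36.85)^(-0.02789) = 0.9043.
C_{D,max} = 0.9043×3.05 = 2.76 kmol/m³.

2.76 kmol/m³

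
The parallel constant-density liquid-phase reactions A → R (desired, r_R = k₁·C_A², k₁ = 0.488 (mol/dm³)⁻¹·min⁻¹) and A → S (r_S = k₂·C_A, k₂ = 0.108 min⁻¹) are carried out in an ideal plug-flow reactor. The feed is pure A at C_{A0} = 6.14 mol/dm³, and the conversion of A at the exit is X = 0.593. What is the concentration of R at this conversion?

3.45 mol/dm³

C_A = C_{A0}(1−X) = 2.499 mol/dm³.
Along a PFR/batch, dC_S/dC_A = −r_S/(r_R+r_S) = −k₂/(k₂+k₁·C_A).
Integrating from C_{A0} to C_A: C_S = (0.108/0.488)·ln[(0.108+0.488·6.14)/(0.108+0.488·2.50)] = 0.2213·ln(3.104/1.328) = 0.1880 mol/dm³.
Then C_R = (C_{A0}−C_A) − C_S = 3.641 − 0.1880 = 3.453 mol/dm³.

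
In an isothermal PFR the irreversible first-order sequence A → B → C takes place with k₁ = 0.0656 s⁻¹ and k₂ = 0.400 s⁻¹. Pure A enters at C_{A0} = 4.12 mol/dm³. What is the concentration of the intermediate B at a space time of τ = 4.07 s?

0.460 mol/dm³

Solving the coupled first-order balances gives C_B(τ) = [k₁/(k₂−k₁)]·C_{A0}·(e^(−k₁τ) − e^(−k₂τ)).
e^(−k₁τ) = e^(−0.0656×4.07) = e^(−0.2670) = 0.7657; e^(−k₂τ) = e^(−1.628) = 0.1963.
C_B = 0.0656×4.12/(0.400−0.0656) × (0.7657−0.1963) = 0.8082×0.5694 = 0.4602 mol/dm³.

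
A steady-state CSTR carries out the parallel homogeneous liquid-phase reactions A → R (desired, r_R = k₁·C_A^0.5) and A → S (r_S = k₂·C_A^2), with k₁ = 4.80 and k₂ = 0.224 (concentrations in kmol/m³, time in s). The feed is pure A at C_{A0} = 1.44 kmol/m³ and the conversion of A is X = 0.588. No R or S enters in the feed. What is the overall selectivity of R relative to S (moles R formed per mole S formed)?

Exit C_A = C_{A0}(1−X) = 1.44×0.412 = 0.5933 kmol/m³.
In a CSTR the entire volume is at exit conditions, so r_R = 4.80×0.5933^0.5 = 3.697 and r_S = 0.224×0.5933^2 = 0.07884.
Overall selectivity = C_R/C_S = r_Rτ/(r_Sτ) = r_R/r_S = 46.9.

46.9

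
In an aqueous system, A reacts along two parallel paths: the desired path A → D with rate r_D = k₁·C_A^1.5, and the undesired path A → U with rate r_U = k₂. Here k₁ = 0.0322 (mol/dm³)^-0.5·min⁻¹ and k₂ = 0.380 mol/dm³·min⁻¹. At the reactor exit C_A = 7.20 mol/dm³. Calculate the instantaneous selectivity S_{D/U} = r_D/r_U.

1.64

S_{D/U} = r_D/r_U = (k₁·C_A^1.5)/(k₂) = (k₁/k₂)·C_A^1.5.
= (0.0322×7.200^1.5) / (0.380) = 0.6221/0.3800 = 1.64.
Since the desired path is higher order in A, keeping C_A high (PFR or concentrated feed) favours D.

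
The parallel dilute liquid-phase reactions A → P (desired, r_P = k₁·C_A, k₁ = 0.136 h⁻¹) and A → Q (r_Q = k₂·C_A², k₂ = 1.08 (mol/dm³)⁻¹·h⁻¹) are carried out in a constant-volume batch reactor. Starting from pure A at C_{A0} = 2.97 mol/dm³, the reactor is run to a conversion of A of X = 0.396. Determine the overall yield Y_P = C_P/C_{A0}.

C_A = C_{A0}(1−X) = 1.794 mol/dm³.
Along a PFR/batch, dC_P/dC_A = −r_P/(r_P+r_Q) = −k₁/(k₁+k₂·C_A).
Integrating from C_{A0} to C_A: C_P = (0.136/1.08)·ln[(0.136+1.08·2.97)/(0.136+1.08·1.79)] = 0.1259·ln(3.344/2.073) = 0.06018 mol/dm³.
Y_P = C_P/C_{A0} = 0.06018/2.97 = 0.0203.

0.0203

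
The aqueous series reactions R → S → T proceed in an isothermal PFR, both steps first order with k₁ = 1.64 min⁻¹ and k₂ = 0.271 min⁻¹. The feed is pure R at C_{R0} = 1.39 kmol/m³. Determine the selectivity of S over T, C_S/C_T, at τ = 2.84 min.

1.22

The intermediate concentration in a first-order A→B→C sequence is C_S = k₁C_{R0}(e^(−k₁τ) − e^(−k₂τ))/(k₂−k₁).
e^(−k₁τ) = e^(−1.64×2.84) = e^(−4.658) = 0.009489; e^(−k₂τ) = e^(−0.7696) = 0.4632.
C_S = 1.64×1.39/(0.271−1.64) × (0.009489−0.4632) = (-1.665)×(-0.4537) = 0.7555 kmol/m³.
C_R = C_{R0}e^(−k₁τ) = 0.01319 kmol/m³, so C_T = C_{R0}−C_R−C_S = 0.6213 kmol/m³; C_S/C_T = 1.22.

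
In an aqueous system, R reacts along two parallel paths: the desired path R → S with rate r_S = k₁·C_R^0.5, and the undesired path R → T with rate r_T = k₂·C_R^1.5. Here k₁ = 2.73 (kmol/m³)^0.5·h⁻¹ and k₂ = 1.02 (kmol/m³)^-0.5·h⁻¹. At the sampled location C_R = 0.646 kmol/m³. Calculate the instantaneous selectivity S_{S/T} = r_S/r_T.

S_{S/T} = r_S/r_T = (k₁·C_R^0.5)/(k₂·C_R^1.5) = (k₁/k₂)·C_R⁻¹.
= (2.73×0.6460^0.5) / (1.02×0.6460^1.5) = 2.194/0.5296 = 4.14.
The undesired path is higher order in R, so low C_R (CSTR or dilute feed) favours S.

4.14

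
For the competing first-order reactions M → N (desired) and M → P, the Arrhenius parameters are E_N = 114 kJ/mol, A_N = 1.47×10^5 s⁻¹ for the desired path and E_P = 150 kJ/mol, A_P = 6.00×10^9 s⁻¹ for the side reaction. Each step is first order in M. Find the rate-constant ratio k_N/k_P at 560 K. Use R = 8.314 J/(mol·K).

Since both paths have the same order in M, the concentration cancels and S_{N/P} = k_N/k_P = (A_N/A_P)·exp[(E_P−E_N)/(RT)].
(E_P−E_N)/(RT) = (150−114)×10³/(8.314×560) = 36000/4656 = 7.732.
k_N/k_P = (1.47×10^5/6.00×10^9)·exp(7.732) = 2.450×10^-5 × 2281 = 0.0559.
Since E_N < E_P, lowering the temperature improves selectivity toward N.

0.0559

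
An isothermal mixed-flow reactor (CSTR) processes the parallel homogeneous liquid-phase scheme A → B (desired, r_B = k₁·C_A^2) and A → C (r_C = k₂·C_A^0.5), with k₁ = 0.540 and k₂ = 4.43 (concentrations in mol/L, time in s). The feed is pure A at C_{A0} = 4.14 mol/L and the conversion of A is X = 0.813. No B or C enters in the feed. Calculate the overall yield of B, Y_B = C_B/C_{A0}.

Exit C_A = C_{A0}(1−X) = 4.14×0.187 = 0.7742 mol/L.
A CSTR operates uniformly at the exit composition, giving r_B = 0.3237 and r_C = 3.898 (each k·C_A^n at C_A = 0.7742).
Fraction of consumed A going to B: r_B/(r_B+r_C) = 0.07667.
C_B = 0.07667·C_{A0}·X = 0.07667×4.14×0.813 = 0.258 mol/L; Y_B = C_B/C_{A0} = 0.0623.

0.0623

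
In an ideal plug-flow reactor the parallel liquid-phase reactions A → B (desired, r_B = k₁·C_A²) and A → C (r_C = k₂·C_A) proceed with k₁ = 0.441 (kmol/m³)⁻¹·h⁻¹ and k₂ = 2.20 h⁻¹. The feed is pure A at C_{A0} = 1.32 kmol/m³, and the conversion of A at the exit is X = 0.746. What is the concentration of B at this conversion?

0.138 kmol/m³

C_A = C_{A0}(1−X) = 0.3353 kmol/m³.
Along a PFR/batch, dC_C/dC_A = −r_C/(r_B+r_C) = −k₂/(k₂+k₁·C_A).
Integrating from C_{A0} to C_A: C_C = (2.20/0.441)·ln[(2.20+0.441·1.32)/(2.20+0.441·0.335)] = 4.989·ln(2.782/2.348) = 0.8466 kmol/m³.
Then C_B = (C_{A0}−C_A) − C_C = 0.9847 − 0.8466 = 0.1381 kmol/m³.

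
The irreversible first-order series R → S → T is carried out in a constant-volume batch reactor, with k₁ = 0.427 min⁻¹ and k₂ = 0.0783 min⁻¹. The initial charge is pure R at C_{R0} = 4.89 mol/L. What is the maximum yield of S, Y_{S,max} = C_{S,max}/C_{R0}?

At the optimum, C_{S,max}/C_{R0} = (k₁/k₂)^[k₂/(k₂−k₁)].
= (0.427/0.0783)^(0.0783/(0.0783−0.427)) = (5.453)^(-0.2245) = 0.6833.

0.683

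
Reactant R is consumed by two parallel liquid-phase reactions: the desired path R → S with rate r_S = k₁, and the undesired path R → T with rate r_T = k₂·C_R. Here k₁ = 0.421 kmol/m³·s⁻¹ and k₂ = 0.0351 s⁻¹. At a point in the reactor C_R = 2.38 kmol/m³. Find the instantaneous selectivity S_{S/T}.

5.04

S_{S/T} = r_S/r_T = (k₁)/(k₂·C_R) = (k₁/k₂)·C_R⁻¹.
= (0.421) / (0.0351×2.380) = 0.4210/0.08354 = 5.04.
The undesired path is higher order in R, so low C_R (CSTR or dilute feed) favours S.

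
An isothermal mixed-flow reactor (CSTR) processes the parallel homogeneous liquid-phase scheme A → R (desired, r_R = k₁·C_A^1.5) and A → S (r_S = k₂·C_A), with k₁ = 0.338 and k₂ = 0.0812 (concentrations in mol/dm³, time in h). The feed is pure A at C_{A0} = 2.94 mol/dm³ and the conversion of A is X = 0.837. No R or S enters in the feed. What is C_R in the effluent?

1.83 mol/dm³

Exit C_A = C_{A0}(1−X) = 2.94×0.163 = 0.4792 mol/dm³.
Rates in a CSTR are evaluated at the outlet concentration: r_R = 0.338×0.4792^1.5 = 0.1121, r_S = 0.0812×0.4792 = 0.03891.
Fraction of consumed A going to R: r_R/(r_R+r_S) = 0.7424.
C_R = 0.7424·C_{A0}·X = 0.7424×2.94×0.837 = 1.83 mol/dm³.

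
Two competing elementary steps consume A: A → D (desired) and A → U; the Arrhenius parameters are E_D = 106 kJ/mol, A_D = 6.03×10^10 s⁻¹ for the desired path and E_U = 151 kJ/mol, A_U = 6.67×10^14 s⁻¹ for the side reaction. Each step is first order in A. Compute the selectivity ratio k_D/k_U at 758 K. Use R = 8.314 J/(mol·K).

With equal orders, S_{D/U} = k_D/k_U = (A_D/A_U)·exp[(E_U−E_D)/(RT)].
(E_U−E_D)/(RT) = (151−106)×10³/(8.314×758) = 45000/6302 = 7.141.
k_D/k_U = (6.03×10^10/6.67×10^14)·exp(7.141) = 9.040×10^-5 × 1262 = 0.114.

0.114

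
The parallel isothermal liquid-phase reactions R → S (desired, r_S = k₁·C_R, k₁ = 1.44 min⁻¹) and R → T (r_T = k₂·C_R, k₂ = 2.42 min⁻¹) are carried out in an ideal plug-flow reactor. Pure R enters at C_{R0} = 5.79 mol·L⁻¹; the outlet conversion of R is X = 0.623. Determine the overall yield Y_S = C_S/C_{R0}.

0.232

C_R = C_{R0}(1−X) = 2.183 mol·L⁻¹.
Both paths are first order in R, so the instantaneous fraction to S is constant: dC_S/d(−C_R) = k₁/(k₁+k₂) = 0.3731.
C_S = 0.3731·(C_{R0}−C_R) = 0.3731×3.607 = 1.35 mol·L⁻¹.
Y_S = C_S/C_{R0} = 1.346/5.79 = 0.232.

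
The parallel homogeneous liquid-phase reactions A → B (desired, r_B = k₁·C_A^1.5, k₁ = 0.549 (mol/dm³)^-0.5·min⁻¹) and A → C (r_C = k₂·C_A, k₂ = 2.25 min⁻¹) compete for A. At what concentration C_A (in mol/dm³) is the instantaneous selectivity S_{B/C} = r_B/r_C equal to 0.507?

4.32 mol/dm³

S_{B/C} = (k₁/k₂)·C_A^0.5 ⇒ C_A = (S·k₂/k₁)^(2).
= (0.507×2.25/0.549)^(2) = (2.078)^(2) = 4.32 mol/dm³.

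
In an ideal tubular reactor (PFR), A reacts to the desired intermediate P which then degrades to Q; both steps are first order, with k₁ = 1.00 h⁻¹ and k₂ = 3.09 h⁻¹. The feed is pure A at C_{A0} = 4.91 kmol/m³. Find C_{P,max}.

For a first-order series the maximum intermediate yield is C_{P,max}/C_{A0} = (k₁/k₂)^[k₂/(k₂−k₁)].
= (1.00/3.09)^(3.09/(3.09−1.00)) = (0.3236)^(1.478) = 0.1886.
C_{P,max} = 0.1886×4.91 = 0.926 kmol/m³.

0.926 kmol/m³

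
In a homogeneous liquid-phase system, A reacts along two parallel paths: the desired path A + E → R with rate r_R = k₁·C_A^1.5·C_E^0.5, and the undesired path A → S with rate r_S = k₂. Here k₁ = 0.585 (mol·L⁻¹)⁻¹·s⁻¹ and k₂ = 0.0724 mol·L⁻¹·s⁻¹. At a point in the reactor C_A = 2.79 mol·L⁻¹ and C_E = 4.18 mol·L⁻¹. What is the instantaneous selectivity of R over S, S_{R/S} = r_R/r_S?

77.0

S_{R/S} = r_R/r_S = (k₁·C_A^1.5·C_E^0.5)/(k₂) = (k₁/k₂)·C_A^1.5·C_E^0.5.
= (0.585×2.790^1.5×4.180^0.5) / (0.0724) = 5.574/0.07240 = 77.0.
Since the desired path is higher order in A, keeping C_A high (PFR or concentrated feed) favours R.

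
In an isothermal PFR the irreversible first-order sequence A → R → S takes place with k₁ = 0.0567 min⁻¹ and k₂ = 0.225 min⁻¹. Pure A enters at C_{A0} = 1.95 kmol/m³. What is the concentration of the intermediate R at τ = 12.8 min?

The intermediate concentration in a first-order A→B→C sequence is C_R = k₁C_{A0}(e^(−k₁τ) − e^(−k₂τ))/(k₂−k₁).
e^(−k₁τ) = e^(−0.0567×12.8) = e^(−0.7258) = 0.4840; e^(−k₂τ) = e^(−2.880) = 0.05613.
C_R = 0.0567×1.95/(0.225−0.0567) × (0.4840−0.05613) = 0.6570×0.4278 = 0.2811 kmol/m³.

0.281 kmol/m³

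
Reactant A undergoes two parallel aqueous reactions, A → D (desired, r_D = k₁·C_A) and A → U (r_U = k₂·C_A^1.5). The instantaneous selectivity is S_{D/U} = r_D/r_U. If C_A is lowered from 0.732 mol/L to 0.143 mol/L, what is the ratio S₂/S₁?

S_{D/U} = (k₁/k₂)·C_A^-0.5, so S₂/S₁ = (C_{A,2}/C_{A,1})^-0.5.
= (0.143/0.732)^(-0.5) = (0.1954)^(-0.5) = 2.26.

2.26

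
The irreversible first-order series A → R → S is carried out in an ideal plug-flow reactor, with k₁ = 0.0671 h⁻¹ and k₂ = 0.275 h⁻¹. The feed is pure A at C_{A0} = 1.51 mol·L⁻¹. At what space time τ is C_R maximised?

The intermediate peaks when r₁ = r₂, i.e. k₁e^(−k₁τ) = k₂e^(−k₂τ), giving τ_opt = ln(k₂/k₁)/(k₂−k₁).
= ln(0.275/0.0671)/(0.275−0.0671) = ln(4.098)/0.2079 = 1.411/0.2079 = 6.78 h.

6.78 h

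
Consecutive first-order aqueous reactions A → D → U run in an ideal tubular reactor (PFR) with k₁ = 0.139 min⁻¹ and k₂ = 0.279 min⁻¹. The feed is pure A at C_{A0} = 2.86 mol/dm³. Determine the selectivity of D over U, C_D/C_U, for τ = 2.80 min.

2.09

Solving the coupled first-order balances gives C_D(τ) = [k₁/(k₂−k₁)]·C_{A0}·(e^(−k₁τ) − e^(−k₂τ)).
e^(−k₁τ) = e^(−0.139×2.80) = e^(−0.3892) = 0.6776; e^(−k₂τ) = e^(−0.7812) = 0.4579.
C_D = 0.139×2.86/(0.279−0.139) × (0.6776−0.4579) = 2.840×0.2197 = 0.6240 mol/dm³.
C_A = C_{A0}e^(−k₁τ) = 1.938 mol/dm³, so C_U = C_{A0}−C_A−C_D = 0.2981 mol/dm³; C_D/C_U = 2.09.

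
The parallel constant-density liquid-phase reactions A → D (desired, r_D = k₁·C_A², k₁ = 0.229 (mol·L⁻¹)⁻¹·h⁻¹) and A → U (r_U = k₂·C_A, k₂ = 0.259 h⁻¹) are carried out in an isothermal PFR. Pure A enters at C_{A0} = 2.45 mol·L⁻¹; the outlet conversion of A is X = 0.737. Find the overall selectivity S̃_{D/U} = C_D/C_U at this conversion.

1.28

C_A = C_{A0}(1−X) = 0.6444 mol·L⁻¹.
Along a PFR/batch, dC_U/dC_A = −r_U/(r_D+r_U) = −k₂/(k₂+k₁·C_A).
Integrating from C_{A0} to C_A: C_U = (0.259/0.229)·ln[(0.259+0.229·2.45)/(0.259+0.229·0.644)] = 1.131·ln(0.8201/0.4066) = 0.7936 mol·L⁻¹.
Then C_D = (C_{A0}−C_A) − C_U = 1.806 − 0.7936 = 1.012 mol·L⁻¹.
S̃_{D/U} = C_D/C_U = 1.012/0.7936 = 1.28.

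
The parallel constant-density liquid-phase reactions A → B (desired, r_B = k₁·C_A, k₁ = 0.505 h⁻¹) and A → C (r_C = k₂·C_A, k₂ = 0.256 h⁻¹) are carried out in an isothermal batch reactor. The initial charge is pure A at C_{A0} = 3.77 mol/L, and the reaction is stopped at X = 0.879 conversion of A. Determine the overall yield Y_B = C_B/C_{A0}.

0.583

C_A = C_{A0}(1−X) = 0.4562 mol/L.
Both paths are first order in A, so the instantaneous fraction to B is constant: dC_B/d(−C_A) = k₁/(k₁+k₂) = 0.6636.
C_B = 0.6636·(C_{A0}−C_A) = 0.6636×3.314 = 2.20 mol/L.
Y_B = C_B/C_{A0} = 2.199/3.77 = 0.583.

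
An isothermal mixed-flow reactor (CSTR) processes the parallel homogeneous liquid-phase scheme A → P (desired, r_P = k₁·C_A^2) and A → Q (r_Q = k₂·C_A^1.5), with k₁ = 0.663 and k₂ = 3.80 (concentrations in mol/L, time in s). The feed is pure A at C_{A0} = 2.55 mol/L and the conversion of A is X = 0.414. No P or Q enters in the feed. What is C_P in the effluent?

Exit C_A = C_{A0}(1−X) = 2.55×0.586 = 1.494 mol/L.
A CSTR operates uniformly at the exit composition, giving r_P = 1.480 and r_Q = 6.941 (each k·C_A^n at C_A = 1.494).
Fraction of consumed A going to P: r_P/(r_P+r_Q) = 0.1758.
C_P = 0.1758·C_{A0}·X = 0.1758×2.55×0.414 = 0.186 mol/L.

0.186 mol/L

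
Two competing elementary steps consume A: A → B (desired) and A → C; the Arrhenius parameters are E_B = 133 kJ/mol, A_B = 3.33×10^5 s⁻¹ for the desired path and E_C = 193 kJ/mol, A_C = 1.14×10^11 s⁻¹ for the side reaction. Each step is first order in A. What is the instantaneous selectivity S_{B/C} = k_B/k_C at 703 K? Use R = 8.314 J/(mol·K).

0.0839

k_B/k_C = (A_B/A_C)·exp[−(E_B−E_C)/(RT)] = (A_B/A_C)·exp[(E_C−E_B)/(RT)].
(E_C−E_B)/(RT) = (193−133)×10³/(8.314×703) = 60000/5845 = 10.27.
k_B/k_C = (3.33×10^5/1.14×10^11)·exp(10.27) = 2.921×10^-6 × 28728 = 0.0839.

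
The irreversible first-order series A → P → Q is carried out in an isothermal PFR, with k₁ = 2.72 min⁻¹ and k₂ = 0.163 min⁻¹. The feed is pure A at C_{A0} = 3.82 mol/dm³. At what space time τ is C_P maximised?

The intermediate peaks when r₁ = r₂, i.e. k₁e^(−k₁τ) = k₂e^(−k₂τ), giving τ_opt = ln(k₂/k₁)/(k₂−k₁).
= ln(0.163/2.72)/(0.163−2.72) = ln(0.05993)/-2.557 = -2.815/-2.557 = 1.10 min.

1.10 min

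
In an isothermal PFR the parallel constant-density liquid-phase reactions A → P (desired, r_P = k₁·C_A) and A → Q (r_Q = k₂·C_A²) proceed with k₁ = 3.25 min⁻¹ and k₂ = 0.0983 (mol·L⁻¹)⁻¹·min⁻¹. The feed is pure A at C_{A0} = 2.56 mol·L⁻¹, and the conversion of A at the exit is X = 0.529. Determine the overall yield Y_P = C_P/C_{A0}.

0.501

C_A = C_{A0}(1−X) = 1.206 mol·L⁻¹.
Along a PFR/batch, dC_P/dC_A = −r_P/(r_P+r_Q) = −k₁/(k₁+k₂·C_A).
Integrating from C_{A0} to C_A: C_P = (3.25/0.0983)·ln[(3.25+0.0983·2.56)/(3.25+0.0983·1.21)] = 33.06·ln(3.502/3.369) = 1.281 mol·L⁻¹.
Y_P = C_P/C_{A0} = 1.281/2.56 = 0.501.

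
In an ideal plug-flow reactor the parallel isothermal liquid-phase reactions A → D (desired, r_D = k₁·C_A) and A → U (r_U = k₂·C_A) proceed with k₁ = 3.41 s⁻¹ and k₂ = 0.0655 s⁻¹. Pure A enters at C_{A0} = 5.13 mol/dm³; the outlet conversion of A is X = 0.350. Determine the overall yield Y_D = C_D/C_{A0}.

0.343

C_A = C_{A0}(1−X) = 3.335 mol/dm³.
Both paths are first order in A, so the instantaneous fraction to D is constant: dC_D/d(−C_A) = k₁/(k₁+k₂) = 0.9812.
C_D = 0.9812·(C_{A0}−C_A) = 0.9812×1.795 = 1.76 mol/dm³.
Y_D = C_D/C_{A0} = 1.762/5.13 = 0.343.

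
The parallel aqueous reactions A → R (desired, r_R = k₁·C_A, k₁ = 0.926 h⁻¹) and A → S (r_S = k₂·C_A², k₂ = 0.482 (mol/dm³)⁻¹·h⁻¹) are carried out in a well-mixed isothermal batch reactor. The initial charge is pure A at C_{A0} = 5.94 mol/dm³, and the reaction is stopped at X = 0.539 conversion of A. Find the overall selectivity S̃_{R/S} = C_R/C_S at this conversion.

0.457

C_A = C_{A0}(1−X) = 2.738 mol/dm³.
Along a PFR/batch, dC_R/dC_A = −r_R/(r_R+r_S) = −k₁/(k₁+k₂·C_A).
Integrating from C_{A0} to C_A: C_R = (0.926/0.482)·ln[(0.926+0.482·5.94)/(0.926+0.482·2.74)] = 1.921·ln(3.789/2.246) = 1.005 mol/dm³.
C_S = (C_{A0}−C_A)−C_R = 2.197 mol/dm³; S̃_{R/S} = 1.005/2.197 = 0.457.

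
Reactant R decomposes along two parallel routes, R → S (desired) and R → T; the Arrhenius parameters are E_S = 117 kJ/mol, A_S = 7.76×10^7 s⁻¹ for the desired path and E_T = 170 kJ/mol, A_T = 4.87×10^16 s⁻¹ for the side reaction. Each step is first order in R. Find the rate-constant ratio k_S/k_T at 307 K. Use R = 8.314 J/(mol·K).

1.66

Since both paths have the same order in R, the concentration cancels and S_{S/T} = k_S/k_T = (A_S/A_T)·exp[(E_T−E_S)/(RT)].
(E_T−E_S)/(RT) = (170−117)×10³/(8.314×307) = 53000/2552 = 20.76.
k_S/k_T = (7.76×10^7/4.87×10^16)·exp(20.76) = 1.593×10^-9 × 1.042×10^9 = 1.66.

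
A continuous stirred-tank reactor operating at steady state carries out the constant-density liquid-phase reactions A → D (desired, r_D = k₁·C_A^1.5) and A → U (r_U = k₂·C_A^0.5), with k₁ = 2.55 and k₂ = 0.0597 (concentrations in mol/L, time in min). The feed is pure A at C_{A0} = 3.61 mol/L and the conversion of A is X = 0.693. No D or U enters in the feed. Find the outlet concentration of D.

Exit C_A = C_{A0}(1−X) = 3.61×0.307 = 1.108 mol/L.
A CSTR operates uniformly at the exit composition, giving r_D = 2.975 and r_U = 0.06285 (each k·C_A^n at C_A = 1.108).
Fraction of consumed A going to D: r_D/(r_D+r_U) = 0.9793.
C_D = 0.9793·C_{A0}·X = 0.9793×3.61×0.693 = 2.45 mol/L.

2.45 mol/L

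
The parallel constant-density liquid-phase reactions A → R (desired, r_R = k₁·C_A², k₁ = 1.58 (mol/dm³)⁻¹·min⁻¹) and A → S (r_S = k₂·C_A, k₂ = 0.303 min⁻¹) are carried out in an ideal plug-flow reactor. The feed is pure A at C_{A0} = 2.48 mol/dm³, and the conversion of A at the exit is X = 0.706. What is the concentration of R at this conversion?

C_A = C_{A0}(1−X) = 0.7291 mol/dm³.
Along a PFR/batch, dC_S/dC_A = −r_S/(r_R+r_S) = −k₂/(k₂+k₁·C_A).
Integrating from C_{A0} to C_A: C_S = (0.303/1.58)·ln[(0.303+1.58·2.48)/(0.303+1.58·0.729)] = 0.1918·ln(4.221/1.455) = 0.2043 mol/dm³.
Then C_R = (C_{A0}−C_A) − C_S = 1.751 − 0.2043 = 1.547 mol/dm³.

1.55 mol/dm³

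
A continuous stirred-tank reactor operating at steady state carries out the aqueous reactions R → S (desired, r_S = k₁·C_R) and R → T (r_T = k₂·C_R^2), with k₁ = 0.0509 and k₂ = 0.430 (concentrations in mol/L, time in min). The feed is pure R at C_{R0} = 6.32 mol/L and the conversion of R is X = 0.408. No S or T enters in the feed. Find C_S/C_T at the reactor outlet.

0.0316

Exit C_R = C_{R0}(1−X) = 6.32×0.592 = 3.741 mol/L.
A CSTR operates uniformly at the exit composition, giving r_S = 0.1904 and r_T = 6.019 (each k·C_R^n at C_R = 3.741).
Overall selectivity = C_S/C_T = r_Sτ/(r_Tτ) = r_S/r_T = 0.0316.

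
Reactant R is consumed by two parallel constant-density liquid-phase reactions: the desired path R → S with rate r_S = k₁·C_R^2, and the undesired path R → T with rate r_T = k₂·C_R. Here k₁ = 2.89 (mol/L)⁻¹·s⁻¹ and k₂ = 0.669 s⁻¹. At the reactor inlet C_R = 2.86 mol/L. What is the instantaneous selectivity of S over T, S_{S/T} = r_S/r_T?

12.4

S_{S/T} = r_S/r_T = (k₁·C_R^2)/(k₂·C_R) = (k₁/k₂)·C_R.
= (2.89×2.860^2) / (0.669×2.860) = 23.64/1.913 = 12.4.
Since the desired path is higher order in R, keeping C_R high (PFR or concentrated feed) favours S.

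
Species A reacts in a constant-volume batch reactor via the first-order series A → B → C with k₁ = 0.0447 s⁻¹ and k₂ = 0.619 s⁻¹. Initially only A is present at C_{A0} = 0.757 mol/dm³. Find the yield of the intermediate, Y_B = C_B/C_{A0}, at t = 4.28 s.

For first-order series with pure A initially, C_B(t) = k₁C_{A0}/(k₂−k₁)·(e^(−k₁t) − e^(−k₂t)).
e^(−k₁t) = e^(−0.0447×4.28) = e^(−0.1913) = 0.8259; e^(−k₂t) = e^(−2.649) = 0.07070.
C_B = 0.0447×0.757/(0.619−0.0447) × (0.8259−0.07070) = 0.05892×0.7552 = 0.04449 mol/dm³.
Y_B = C_B/C_{A0} = 0.04449/0.757 = 0.0588.

0.0588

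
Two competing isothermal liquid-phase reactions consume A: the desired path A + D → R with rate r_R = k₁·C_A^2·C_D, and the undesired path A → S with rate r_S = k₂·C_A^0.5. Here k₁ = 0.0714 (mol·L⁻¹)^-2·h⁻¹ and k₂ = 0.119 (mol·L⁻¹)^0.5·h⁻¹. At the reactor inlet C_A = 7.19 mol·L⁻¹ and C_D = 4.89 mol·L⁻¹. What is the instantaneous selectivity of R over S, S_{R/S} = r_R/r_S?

56.6

S_{R/S} = r_R/r_S = (k₁·C_A^2·C_D)/(k₂·C_A^0.5) = (k₁/k₂)·C_A^1.5·C_D.
= (0.0714×7.190^2×4.890) / (0.119×7.190^0.5) = 18.05/0.3191 = 56.6.
Since the desired path is higher order in A, keeping C_A high (PFR or concentrated feed) favours R.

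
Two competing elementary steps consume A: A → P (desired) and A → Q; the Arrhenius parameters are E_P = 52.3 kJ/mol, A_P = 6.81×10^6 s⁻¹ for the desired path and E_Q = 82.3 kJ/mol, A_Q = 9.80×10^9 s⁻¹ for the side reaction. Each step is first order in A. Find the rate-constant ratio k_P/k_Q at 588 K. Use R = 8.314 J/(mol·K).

0.321

k_P/k_Q = (A_P/A_Q)·exp[−(E_P−E_Q)/(RT)] = (A_P/A_Q)·exp[(E_Q−E_P)/(RT)].
(E_Q−E_P)/(RT) = (82.3−52.3)×10³/(8.314×588) = 30000/4889 = 6.137.
k_P/k_Q = (6.81×10^6/9.80×10^9)·exp(6.137) = 6.949×10^-4 × 462.5 = 0.321.
Since E_P < E_Q, lowering the temperature improves selectivity toward P.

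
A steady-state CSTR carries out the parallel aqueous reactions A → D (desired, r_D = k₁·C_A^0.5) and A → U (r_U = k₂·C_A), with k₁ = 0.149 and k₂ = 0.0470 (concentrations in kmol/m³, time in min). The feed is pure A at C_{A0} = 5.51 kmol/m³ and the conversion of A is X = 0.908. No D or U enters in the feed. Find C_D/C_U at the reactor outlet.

Exit C_A = C_{A0}(1−X) = 5.51×0.0920 = 0.5069 kmol/m³.
Rates in a CSTR are evaluated at the outlet concentration: r_D = 0.149×0.5069^0.5 = 0.1061, r_U = 0.0470×0.5069 = 0.02383.
Overall selectivity = C_D/C_U = r_Dτ/(r_Uτ) = r_D/r_U = 4.45.

4.45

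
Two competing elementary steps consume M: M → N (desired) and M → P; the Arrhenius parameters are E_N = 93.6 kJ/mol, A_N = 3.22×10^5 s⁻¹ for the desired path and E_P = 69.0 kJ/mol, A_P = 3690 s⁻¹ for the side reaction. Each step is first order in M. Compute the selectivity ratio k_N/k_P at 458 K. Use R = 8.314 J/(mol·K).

0.136

k_N/k_P = (A_N/A_P)·exp[−(E_N−E_P)/(RT)] = (A_N/A_P)·exp[(E_P−E_N)/(RT)].
(E_P−E_N)/(RT) = (69.0−93.6)×10³/(8.314×458) = -24600/3808 = -6.460.
k_N/k_P = (3.22×10^5/3690)·exp(-6.460) = 87.26 × 0.001564 = 0.136.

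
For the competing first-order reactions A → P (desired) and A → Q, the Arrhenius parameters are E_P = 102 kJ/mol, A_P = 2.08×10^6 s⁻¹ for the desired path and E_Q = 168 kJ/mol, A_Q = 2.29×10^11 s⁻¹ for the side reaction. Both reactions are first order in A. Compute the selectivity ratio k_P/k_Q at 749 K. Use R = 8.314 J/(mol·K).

With equal orders, S_{P/Q} = k_P/k_Q = (A_P/A_Q)·exp[(E_Q−E_P)/(RT)].
(E_Q−E_P)/(RT) = (168−102)×10³/(8.314×749) = 66000/6227 = 10.60.
k_P/k_Q = (2.08×10^6/2.29×10^11)·exp(10.60) = 9.083×10^-6 × 40082 = 0.364.

0.364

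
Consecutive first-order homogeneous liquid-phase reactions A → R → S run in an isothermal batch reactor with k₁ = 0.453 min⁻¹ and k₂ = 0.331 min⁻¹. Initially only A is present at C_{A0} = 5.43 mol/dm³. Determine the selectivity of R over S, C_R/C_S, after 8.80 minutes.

0.156

The intermediate concentration in a first-order A→B→C sequence is C_R = k₁C_{A0}(e^(−k₁t) − e^(−k₂t))/(k₂−k₁).
e^(−k₁t) = e^(−0.453×8.80) = e^(−3.986) = 0.01857; e^(−k₂t) = e^(−2.913) = 0.05432.
C_R = 0.453×5.43/(0.331−0.453) × (0.01857−0.05432) = (-20.16)×(-0.03576) = 0.7209 mol/dm³.
C_A = C_{A0}e^(−k₁t) = 0.1008 mol/dm³, so C_S = C_{A0}−C_A−C_R = 4.608 mol/dm³; C_R/C_S = 0.156.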